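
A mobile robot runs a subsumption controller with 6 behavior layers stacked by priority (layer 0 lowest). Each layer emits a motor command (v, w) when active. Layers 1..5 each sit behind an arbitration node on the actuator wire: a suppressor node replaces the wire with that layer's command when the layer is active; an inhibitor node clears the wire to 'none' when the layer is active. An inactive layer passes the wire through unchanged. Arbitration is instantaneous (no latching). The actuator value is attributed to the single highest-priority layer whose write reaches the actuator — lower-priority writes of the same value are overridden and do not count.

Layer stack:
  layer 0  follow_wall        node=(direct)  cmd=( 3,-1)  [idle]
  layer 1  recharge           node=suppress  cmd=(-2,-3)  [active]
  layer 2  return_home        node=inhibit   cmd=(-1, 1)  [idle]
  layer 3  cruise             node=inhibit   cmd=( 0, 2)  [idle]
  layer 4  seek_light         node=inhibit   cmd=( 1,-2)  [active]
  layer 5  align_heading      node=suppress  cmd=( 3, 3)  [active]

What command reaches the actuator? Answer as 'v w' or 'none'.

layer 0 (follow_wall) idle — none
layer 1 (recharge) active — suppresses: (-2, -3)
layer 2 (return_home) idle — unchanged: (-2, -3)
layer 3 (cruise) idle — unchanged: (-2, -3)
layer 4 (seek_light) active — inhibits: none
layer 5 (align_heading) active — suppresses: (3, 3)
→ actuator (3, 3)

3 3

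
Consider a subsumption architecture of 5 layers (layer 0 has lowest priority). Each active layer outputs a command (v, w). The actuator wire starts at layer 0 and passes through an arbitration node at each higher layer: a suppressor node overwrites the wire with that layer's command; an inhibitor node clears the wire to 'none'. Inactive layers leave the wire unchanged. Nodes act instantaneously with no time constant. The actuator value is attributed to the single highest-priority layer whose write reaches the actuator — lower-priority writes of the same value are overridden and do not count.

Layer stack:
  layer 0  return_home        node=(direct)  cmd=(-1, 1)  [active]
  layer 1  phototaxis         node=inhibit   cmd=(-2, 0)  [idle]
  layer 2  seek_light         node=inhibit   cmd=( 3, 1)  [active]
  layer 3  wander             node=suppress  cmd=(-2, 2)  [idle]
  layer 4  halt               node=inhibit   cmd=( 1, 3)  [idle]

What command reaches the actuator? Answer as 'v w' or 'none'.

[0] return_home on; wire := (-1, 1)
[1] phototaxis off; pass (-1, 1)
[2] seek_light on (inhibit); wire := none
[3] wander off; pass none
[4] halt off; pass none
output none

none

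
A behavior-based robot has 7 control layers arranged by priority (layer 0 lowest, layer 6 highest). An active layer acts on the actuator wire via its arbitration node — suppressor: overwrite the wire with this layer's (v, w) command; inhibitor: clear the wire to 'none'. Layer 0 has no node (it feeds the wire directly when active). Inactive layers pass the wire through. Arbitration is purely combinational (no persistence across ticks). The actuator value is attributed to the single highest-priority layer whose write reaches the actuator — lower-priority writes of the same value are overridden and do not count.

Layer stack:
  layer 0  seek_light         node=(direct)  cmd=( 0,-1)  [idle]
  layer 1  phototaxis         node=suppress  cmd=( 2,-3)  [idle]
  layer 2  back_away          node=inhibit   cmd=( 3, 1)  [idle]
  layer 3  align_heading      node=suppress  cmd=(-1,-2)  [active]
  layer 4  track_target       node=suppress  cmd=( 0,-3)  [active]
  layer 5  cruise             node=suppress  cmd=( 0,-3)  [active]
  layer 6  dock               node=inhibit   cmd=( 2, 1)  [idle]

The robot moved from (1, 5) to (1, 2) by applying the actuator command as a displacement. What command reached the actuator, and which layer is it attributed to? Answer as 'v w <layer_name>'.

0 -3 cruise

displacement = (1, 2) − (1, 5) = (0, -3)
layer 0 (seek_light) idle — none
layer 1 (phototaxis) idle — unchanged: none
layer 2 (back_away) idle — unchanged: none
layer 3 (align_heading) active — suppresses: (-1, -2)
layer 4 (track_target) active — suppresses: (0, -3)
layer 5 (cruise) active — suppresses: (0, -3)
layer 6 (dock) idle — unchanged: (0, -3)
→ actuator (0, -3) — from layer 5 (cruise)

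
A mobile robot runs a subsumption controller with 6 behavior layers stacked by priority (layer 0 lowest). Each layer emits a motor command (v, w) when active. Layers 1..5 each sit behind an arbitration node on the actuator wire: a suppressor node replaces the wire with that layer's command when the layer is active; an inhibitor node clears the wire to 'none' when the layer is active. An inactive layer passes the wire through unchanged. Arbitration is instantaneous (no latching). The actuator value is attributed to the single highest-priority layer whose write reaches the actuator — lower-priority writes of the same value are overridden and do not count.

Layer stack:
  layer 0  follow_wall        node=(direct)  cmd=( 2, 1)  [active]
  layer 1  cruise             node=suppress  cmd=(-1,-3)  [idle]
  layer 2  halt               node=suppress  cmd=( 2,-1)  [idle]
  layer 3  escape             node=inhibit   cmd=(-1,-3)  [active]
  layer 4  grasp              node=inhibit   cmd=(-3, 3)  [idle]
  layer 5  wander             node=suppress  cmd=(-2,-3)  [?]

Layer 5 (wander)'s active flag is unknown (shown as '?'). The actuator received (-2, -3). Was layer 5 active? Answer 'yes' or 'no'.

yes

If layer 5 is active=yes:
  actuator would be (-2, -3)
If layer 5 is active=no:
  actuator would be none
Observed (-2, -3), so layer 5 was active.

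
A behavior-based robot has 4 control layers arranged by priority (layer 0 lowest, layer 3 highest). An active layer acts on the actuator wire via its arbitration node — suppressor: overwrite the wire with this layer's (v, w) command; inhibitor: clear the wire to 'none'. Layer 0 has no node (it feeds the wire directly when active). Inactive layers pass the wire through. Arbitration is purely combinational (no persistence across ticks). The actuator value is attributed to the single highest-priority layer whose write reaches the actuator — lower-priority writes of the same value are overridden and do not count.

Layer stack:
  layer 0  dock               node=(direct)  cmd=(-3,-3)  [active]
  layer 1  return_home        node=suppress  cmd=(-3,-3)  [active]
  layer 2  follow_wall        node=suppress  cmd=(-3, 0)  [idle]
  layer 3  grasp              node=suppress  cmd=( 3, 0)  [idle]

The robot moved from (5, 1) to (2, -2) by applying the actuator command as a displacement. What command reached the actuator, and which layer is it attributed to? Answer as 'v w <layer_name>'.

-3 -3 return_home

displacement = (2, -2) − (5, 1) = (-3, -3)
layer 0 (dock) active — direct: (-3, -3)
layer 1 (return_home) active — suppresses: (-3, -3)
layer 2 (follow_wall) idle — unchanged: (-3, -3)
layer 3 (grasp) idle — unchanged: (-3, -3)
→ actuator (-3, -3) — from layer 1 (return_home)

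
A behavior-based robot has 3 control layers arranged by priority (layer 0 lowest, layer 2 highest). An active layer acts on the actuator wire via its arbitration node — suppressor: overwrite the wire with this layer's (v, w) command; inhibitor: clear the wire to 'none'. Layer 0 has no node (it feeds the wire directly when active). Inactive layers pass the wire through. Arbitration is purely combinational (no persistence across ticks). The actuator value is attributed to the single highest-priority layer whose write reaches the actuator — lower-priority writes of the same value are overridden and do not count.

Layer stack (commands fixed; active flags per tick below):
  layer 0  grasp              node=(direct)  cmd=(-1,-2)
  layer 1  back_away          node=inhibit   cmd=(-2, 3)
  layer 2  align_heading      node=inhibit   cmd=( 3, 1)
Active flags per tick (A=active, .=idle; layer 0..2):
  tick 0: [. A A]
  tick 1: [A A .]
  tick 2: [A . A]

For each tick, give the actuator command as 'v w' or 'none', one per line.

tick 0:
  [0] grasp off; wire := none
  [1] back_away on (inhibit); wire := none
  [2] align_heading on (inhibit); wire := none
  output none
tick 1:
  [0] grasp on; wire := (-1, -2)
  [1] back_away on (inhibit); wire := none
  [2] align_heading off; pass none
  output none
tick 2:
  [0] grasp on; wire := (-1, -2)
  [1] back_away off; pass (-1, -2)
  [2] align_heading on (inhibit); wire := none
  output none

none
none
none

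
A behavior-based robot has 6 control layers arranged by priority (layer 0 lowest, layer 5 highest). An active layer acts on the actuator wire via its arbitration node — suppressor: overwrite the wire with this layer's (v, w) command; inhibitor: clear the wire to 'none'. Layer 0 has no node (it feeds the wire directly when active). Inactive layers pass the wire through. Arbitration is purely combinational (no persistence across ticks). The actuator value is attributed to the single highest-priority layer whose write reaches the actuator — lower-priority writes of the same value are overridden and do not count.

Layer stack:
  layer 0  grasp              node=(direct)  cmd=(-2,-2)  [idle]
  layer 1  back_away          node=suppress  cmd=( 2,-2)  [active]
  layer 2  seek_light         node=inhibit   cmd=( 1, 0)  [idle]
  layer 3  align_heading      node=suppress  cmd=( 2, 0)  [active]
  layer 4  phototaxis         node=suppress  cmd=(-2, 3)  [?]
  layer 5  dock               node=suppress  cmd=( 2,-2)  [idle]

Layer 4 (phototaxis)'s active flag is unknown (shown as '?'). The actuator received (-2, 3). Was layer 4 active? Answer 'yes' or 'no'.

If layer 4 is active=yes:
  actuator would be (-2, 3)
If layer 4 is active=no:
  actuator would be (2, 0)
Observed (-2, 3), so layer 4 was active.

yes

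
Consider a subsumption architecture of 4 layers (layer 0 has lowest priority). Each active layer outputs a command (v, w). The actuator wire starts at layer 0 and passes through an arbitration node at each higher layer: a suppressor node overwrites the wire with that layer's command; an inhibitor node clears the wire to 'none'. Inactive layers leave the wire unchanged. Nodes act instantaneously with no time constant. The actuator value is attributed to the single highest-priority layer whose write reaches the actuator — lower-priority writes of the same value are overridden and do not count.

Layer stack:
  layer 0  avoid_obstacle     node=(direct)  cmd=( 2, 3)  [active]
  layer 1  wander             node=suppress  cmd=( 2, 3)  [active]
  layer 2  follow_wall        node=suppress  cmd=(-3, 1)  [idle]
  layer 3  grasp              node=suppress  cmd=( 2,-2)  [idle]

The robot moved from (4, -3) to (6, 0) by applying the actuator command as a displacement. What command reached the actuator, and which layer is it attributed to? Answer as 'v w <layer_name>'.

displacement = (6, 0) − (4, -3) = (2, 3)
[0] avoid_obstacle on; wire := (2, 3)
[1] wander on (suppress); wire := (2, 3)
[2] follow_wall off; pass (2, 3)
[3] grasp off; pass (2, 3)
output (2, 3) — from layer 1 (wander)

2 3 wander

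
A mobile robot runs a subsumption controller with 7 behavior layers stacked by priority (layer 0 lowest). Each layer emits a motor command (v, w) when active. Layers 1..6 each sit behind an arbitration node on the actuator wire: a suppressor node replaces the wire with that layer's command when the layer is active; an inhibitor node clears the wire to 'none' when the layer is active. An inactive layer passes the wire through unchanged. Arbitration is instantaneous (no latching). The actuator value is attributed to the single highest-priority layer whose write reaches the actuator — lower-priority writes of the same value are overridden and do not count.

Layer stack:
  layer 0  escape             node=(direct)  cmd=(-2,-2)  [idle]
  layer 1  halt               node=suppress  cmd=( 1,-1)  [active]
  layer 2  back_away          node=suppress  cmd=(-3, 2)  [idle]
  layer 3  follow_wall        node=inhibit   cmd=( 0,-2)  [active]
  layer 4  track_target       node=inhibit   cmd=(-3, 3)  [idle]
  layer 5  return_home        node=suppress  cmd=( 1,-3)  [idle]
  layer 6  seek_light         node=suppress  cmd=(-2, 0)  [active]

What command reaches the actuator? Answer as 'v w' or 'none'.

[0] escape off; wire := none
[1] halt on (suppress); wire := (1, -1)
[2] back_away off; pass (1, -1)
[3] follow_wall on (inhibit); wire := none
[4] track_target off; pass none
[5] return_home off; pass none
[6] seek_light on (suppress); wire := (-2, 0)
output (-2, 0)

-2 0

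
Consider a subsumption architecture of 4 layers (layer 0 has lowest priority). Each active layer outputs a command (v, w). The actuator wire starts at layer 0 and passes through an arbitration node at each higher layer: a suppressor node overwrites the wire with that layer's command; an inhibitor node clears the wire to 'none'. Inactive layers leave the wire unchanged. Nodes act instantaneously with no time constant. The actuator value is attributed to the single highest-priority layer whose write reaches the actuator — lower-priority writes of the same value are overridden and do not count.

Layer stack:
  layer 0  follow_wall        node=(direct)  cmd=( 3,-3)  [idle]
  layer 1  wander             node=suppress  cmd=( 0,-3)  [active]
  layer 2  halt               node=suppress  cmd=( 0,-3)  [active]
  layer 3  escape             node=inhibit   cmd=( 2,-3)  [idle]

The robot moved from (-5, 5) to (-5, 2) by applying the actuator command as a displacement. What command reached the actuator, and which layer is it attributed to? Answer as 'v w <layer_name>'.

displacement = (-5, 2) − (-5, 5) = (0, -3)
L0 follow_wall: idle → wire = none
L1 wander: active, suppressor → wire = (0, -3)
L2 halt: active, suppressor → wire = (0, -3)
L3 escape: idle → wire stays (0, -3)
actuator = (0, -3) — from layer 2 (halt)

0 -3 halt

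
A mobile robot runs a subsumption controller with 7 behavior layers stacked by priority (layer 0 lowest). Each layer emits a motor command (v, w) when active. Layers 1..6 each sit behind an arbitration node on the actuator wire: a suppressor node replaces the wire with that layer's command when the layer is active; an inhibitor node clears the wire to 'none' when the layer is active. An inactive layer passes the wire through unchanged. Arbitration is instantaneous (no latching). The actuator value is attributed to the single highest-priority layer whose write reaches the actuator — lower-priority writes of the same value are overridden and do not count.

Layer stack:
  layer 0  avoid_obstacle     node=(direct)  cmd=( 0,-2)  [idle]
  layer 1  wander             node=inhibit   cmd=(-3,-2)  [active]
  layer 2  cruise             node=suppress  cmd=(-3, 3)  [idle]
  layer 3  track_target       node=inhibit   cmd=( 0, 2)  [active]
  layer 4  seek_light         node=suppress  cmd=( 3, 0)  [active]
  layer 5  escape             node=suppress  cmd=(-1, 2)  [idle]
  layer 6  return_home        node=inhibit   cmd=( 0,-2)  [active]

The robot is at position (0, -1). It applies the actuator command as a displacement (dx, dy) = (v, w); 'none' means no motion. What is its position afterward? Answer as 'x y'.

[0] avoid_obstacle off; wire := none
[1] wander on (inhibit); wire := none
[2] cruise off; pass none
[3] track_target on (inhibit); wire := none
[4] seek_light on (suppress); wire := (3, 0)
[5] escape off; pass (3, 0)
[6] return_home on (inhibit); wire := none
output none
position: (0, -1) + none = (0, -1)

0 -1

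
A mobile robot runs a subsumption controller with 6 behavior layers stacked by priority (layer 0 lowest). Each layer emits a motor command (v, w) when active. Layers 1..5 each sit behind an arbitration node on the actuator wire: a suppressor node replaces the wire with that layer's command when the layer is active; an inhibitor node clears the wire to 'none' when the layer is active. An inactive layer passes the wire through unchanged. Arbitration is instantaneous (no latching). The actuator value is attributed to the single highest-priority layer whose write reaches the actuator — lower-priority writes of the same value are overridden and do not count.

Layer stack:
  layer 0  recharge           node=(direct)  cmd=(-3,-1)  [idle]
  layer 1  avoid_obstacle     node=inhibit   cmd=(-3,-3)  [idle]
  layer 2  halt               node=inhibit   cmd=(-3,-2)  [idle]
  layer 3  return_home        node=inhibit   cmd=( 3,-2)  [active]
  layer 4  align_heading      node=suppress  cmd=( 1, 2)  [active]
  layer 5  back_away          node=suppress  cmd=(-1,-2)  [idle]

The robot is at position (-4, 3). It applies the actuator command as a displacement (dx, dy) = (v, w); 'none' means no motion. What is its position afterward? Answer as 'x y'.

L0 recharge: idle → wire = none
L1 avoid_obstacle: idle → wire stays none
L2 halt: idle → wire stays none
L3 return_home: active, inhibitor → wire = none
L4 align_heading: active, suppressor → wire = (1, 2)
L5 back_away: idle → wire stays (1, 2)
actuator = (1, 2)
position: (-4, 3) + (1, 2) = (-3, 5)

-3 5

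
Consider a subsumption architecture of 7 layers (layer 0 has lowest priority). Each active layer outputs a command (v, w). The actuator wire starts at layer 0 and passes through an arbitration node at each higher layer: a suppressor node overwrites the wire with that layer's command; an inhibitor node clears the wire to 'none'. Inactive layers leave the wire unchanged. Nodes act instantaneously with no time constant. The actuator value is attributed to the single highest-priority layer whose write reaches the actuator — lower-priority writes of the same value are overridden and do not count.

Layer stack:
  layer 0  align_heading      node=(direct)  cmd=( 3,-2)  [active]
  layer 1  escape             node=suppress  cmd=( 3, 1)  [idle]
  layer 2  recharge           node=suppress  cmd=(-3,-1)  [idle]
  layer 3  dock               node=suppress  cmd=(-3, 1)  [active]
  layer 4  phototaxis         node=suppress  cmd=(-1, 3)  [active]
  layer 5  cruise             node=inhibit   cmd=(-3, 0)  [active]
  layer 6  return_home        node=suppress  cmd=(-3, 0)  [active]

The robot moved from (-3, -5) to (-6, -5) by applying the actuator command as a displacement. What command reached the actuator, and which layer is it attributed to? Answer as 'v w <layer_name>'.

-3 0 return_home

displacement = (-6, -5) − (-3, -5) = (-3, 0)
L0 align_heading: active, feeds wire = (3, -2)
L1 escape: idle → wire stays (3, -2)
L2 recharge: idle → wire stays (3, -2)
L3 dock: active, suppressor → wire = (-3, 1)
L4 phototaxis: active, suppressor → wire = (-1, 3)
L5 cruise: active, inhibitor → wire = none
L6 return_home: active, suppressor → wire = (-3, 0)
actuator = (-3, 0) — from layer 6 (return_home)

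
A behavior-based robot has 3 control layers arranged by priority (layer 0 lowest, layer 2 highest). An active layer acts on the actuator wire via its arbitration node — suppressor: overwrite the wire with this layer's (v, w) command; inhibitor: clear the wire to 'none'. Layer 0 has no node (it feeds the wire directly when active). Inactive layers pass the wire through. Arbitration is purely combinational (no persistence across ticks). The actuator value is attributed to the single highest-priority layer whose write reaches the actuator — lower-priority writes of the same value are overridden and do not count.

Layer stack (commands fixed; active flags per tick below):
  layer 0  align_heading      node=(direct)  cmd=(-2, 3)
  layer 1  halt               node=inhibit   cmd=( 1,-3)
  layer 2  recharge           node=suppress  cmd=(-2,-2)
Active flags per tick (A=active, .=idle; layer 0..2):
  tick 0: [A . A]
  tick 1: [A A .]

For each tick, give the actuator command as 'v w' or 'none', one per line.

tick 0:
  layer 0 (align_heading) active — direct: (-2, 3)
  layer 1 (halt) idle — unchanged: (-2, 3)
  layer 2 (recharge) active — suppresses: (-2, -2)
  → actuator (-2, -2)
tick 1:
  layer 0 (align_heading) active — direct: (-2, 3)
  layer 1 (halt) active — inhibits: none
  layer 2 (recharge) idle — unchanged: none
  → actuator none

-2 -2
none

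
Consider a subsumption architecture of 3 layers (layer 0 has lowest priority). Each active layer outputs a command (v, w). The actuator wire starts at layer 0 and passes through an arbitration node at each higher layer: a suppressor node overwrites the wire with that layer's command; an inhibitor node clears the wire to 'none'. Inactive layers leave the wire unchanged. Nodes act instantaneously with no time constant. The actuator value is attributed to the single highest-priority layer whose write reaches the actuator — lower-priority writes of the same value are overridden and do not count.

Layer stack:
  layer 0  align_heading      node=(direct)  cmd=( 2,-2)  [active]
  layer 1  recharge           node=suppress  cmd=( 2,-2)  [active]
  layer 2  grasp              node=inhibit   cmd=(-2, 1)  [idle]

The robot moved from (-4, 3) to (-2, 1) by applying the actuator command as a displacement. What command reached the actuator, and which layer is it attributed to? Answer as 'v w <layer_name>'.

displacement = (-2, 1) − (-4, 3) = (2, -2)
layer 0 (align_heading) active — direct: (2, -2)
layer 1 (recharge) active — suppresses: (2, -2)
layer 2 (grasp) idle — unchanged: (2, -2)
→ actuator (2, -2) — from layer 1 (recharge)

2 -2 recharge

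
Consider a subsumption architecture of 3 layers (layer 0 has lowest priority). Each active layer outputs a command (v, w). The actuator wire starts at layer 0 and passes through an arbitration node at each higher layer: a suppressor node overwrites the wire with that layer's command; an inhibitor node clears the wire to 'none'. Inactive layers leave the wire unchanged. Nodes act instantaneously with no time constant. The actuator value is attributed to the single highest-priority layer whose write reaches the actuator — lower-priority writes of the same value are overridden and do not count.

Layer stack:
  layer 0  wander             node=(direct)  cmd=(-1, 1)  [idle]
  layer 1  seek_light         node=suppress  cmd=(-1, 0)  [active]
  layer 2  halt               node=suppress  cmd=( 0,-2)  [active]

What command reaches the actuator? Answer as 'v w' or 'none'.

L0 wander: idle → wire = none
L1 seek_light: active, suppressor → wire = (-1, 0)
L2 halt: active, suppressor → wire = (0, -2)
actuator = (0, -2)

0 -2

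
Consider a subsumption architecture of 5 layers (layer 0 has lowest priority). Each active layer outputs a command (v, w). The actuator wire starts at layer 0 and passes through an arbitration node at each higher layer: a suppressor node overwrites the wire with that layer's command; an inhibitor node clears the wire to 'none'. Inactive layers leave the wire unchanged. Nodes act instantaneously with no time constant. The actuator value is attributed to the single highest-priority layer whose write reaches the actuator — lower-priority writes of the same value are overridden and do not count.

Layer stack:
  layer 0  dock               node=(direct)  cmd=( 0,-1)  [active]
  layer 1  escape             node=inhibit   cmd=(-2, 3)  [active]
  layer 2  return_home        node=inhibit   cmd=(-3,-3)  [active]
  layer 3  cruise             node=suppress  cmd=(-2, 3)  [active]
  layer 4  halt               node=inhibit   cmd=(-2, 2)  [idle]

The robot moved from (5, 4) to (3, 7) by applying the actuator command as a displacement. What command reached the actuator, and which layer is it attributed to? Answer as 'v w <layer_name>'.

displacement = (3, 7) − (5, 4) = (-2, 3)
[0] dock on; wire := (0, -1)
[1] escape on (inhibit); wire := none
[2] return_home on (inhibit); wire := none
[3] cruise on (suppress); wire := (-2, 3)
[4] halt off; pass (-2, 3)
output (-2, 3) — from layer 3 (cruise)

-2 3 cruise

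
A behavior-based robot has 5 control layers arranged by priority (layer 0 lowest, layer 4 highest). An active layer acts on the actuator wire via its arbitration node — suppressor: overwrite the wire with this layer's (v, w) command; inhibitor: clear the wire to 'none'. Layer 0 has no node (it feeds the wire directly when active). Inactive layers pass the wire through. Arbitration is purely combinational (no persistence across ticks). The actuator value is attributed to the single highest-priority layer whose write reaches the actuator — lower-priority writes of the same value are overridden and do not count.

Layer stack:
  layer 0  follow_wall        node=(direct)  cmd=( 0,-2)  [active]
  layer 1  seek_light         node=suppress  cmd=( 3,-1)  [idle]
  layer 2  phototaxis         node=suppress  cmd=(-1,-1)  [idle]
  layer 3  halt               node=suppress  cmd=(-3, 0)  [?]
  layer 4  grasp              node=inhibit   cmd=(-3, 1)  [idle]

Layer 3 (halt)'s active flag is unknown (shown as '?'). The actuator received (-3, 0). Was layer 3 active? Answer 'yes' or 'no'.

yes

If layer 3 is active=yes:
  actuator would be (-3, 0)
If layer 3 is active=no:
  actuator would be (0, -2)
Observed (-3, 0), so layer 3 was active.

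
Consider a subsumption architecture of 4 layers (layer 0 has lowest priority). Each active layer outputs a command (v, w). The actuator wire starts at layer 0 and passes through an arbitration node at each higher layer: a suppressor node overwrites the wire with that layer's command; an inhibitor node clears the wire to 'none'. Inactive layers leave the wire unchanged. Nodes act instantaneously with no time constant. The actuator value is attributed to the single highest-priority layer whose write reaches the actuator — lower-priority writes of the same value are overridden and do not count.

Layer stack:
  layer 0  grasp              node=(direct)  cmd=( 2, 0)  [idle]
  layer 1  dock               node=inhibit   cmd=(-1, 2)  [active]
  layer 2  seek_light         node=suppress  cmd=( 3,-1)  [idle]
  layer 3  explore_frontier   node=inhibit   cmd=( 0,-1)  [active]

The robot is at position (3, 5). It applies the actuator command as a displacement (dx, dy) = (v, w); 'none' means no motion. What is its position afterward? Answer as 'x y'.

3 5

[0] grasp off; wire := none
[1] dock on (inhibit); wire := none
[2] seek_light off; pass none
[3] explore_frontier on (inhibit); wire := none
output none
position: (3, 5) + none = (3, 5)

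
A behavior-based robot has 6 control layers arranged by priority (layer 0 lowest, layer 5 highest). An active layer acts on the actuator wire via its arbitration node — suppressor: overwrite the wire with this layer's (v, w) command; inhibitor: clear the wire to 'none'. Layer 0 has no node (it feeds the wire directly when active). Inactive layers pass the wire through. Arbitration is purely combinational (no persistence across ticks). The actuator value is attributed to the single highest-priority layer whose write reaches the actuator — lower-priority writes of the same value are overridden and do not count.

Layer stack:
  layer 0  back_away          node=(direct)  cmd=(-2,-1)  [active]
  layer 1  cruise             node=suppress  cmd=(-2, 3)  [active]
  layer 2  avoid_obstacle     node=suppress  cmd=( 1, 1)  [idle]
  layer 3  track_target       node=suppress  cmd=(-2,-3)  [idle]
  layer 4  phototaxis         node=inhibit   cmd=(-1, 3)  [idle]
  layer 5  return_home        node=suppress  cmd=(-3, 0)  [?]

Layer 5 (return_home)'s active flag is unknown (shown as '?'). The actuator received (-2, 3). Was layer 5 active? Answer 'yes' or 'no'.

If layer 5 is active=yes:
  actuator would be (-3, 0)
If layer 5 is active=no:
  actuator would be (-2, 3)
Observed (-2, 3), so layer 5 was idle.

no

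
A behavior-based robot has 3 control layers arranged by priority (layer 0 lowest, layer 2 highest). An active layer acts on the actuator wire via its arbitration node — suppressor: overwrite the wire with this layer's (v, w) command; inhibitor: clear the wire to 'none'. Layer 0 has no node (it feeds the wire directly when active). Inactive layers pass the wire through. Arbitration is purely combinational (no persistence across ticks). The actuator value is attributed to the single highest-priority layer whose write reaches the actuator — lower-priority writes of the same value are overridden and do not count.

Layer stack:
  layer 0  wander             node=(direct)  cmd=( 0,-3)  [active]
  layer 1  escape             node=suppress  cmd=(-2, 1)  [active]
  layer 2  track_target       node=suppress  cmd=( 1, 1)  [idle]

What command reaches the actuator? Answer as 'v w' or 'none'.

-2 1

[0] wander on; wire := (0, -3)
[1] escape on (suppress); wire := (-2, 1)
[2] track_target off; pass (-2, 1)
output (-2, 1)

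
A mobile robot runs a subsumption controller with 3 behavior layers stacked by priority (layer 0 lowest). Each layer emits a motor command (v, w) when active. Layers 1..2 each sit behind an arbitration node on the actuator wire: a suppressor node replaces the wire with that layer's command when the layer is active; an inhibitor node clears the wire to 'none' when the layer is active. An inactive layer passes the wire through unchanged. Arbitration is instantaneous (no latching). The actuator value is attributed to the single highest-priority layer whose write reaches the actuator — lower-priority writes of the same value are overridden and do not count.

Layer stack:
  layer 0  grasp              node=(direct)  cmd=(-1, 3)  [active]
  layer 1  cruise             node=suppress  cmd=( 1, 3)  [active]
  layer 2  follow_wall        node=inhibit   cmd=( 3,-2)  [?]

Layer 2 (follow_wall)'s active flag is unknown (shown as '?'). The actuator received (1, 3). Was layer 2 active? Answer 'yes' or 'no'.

no

If layer 2 is active=yes:
  actuator would be none
If layer 2 is active=no:
  actuator would be (1, 3)
Observed (1, 3), so layer 2 was idle.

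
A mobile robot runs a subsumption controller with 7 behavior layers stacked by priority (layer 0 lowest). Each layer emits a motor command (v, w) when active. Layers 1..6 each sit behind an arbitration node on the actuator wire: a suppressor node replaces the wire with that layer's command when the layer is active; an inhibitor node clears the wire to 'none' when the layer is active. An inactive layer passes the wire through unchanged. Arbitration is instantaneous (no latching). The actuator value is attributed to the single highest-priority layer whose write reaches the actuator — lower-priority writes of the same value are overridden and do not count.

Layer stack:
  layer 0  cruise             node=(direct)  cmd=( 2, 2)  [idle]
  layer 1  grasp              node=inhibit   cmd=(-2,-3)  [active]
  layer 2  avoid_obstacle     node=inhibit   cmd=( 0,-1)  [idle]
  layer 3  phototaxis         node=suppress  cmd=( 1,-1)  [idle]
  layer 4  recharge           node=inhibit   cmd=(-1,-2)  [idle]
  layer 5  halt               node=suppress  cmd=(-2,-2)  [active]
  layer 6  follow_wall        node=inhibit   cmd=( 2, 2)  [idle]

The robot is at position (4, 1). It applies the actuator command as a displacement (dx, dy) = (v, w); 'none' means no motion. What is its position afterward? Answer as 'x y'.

2 -1

L0 cruise: idle → wire = none
L1 grasp: active, inhibitor → wire = none
L2 avoid_obstacle: idle → wire stays none
L3 phototaxis: idle → wire stays none
L4 recharge: idle → wire stays none
L5 halt: active, suppressor → wire = (-2, -2)
L6 follow_wall: idle → wire stays (-2, -2)
actuator = (-2, -2)
position: (4, 1) + (-2, -2) = (2, -1)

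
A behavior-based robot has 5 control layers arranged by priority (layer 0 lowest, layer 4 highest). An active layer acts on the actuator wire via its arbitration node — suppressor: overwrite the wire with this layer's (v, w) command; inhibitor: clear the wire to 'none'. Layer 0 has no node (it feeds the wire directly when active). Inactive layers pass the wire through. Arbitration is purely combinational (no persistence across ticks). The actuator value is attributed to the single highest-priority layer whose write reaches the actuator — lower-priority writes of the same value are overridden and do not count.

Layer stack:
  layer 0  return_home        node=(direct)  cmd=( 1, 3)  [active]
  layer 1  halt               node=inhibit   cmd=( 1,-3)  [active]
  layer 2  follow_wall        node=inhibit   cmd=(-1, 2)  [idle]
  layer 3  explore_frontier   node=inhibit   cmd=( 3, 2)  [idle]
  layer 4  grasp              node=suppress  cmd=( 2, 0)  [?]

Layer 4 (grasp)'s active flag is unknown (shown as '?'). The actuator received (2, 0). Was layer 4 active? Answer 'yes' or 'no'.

yes

If layer 4 is active=yes:
  actuator would be (2, 0)
If layer 4 is active=no:
  actuator would be none
Observed (2, 0), so layer 4 was active.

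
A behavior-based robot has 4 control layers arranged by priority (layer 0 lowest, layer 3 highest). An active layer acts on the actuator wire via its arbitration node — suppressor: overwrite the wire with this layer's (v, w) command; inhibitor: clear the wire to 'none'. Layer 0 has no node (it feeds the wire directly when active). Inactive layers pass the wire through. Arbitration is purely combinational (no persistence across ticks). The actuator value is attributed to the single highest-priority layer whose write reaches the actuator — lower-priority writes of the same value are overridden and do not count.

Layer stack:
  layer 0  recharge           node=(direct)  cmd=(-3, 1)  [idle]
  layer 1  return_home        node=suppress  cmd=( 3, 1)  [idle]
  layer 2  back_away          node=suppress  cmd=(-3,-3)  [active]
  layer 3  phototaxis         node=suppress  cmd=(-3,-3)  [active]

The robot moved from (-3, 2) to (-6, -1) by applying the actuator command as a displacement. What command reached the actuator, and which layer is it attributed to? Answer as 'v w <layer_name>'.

-3 -3 phototaxis

displacement = (-6, -1) − (-3, 2) = (-3, -3)
layer 0 (recharge) idle — none
layer 1 (return_home) idle — unchanged: none
layer 2 (back_away) active — suppresses: (-3, -3)
layer 3 (phototaxis) active — suppresses: (-3, -3)
→ actuator (-3, -3) — from layer 3 (phototaxis)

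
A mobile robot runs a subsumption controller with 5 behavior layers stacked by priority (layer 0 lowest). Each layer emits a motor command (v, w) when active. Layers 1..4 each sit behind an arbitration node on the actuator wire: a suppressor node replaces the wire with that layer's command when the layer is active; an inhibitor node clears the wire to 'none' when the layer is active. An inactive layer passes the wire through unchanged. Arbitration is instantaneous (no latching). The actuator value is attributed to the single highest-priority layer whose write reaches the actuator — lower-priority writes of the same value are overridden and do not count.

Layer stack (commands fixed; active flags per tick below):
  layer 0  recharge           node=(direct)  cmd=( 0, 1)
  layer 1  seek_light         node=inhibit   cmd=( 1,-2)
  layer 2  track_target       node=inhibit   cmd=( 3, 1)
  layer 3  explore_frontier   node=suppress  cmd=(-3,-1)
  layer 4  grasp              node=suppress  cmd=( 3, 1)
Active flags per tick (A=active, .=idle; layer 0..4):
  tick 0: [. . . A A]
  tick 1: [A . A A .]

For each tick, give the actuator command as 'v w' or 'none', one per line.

tick 0:
  L0 recharge: idle → wire = none
  L1 seek_light: idle → wire stays none
  L2 track_target: idle → wire stays none
  L3 explore_frontier: active, suppressor → wire = (-3, -1)
  L4 grasp: active, suppressor → wire = (3, 1)
  actuator = (3, 1)
tick 1:
  L0 recharge: active, feeds wire = (0, 1)
  L1 seek_light: idle → wire stays (0, 1)
  L2 track_target: active, inhibitor → wire = none
  L3 explore_frontier: active, suppressor → wire = (-3, -1)
  L4 grasp: idle → wire stays (-3, -1)
  actuator = (-3, -1)

3 1
-3 -1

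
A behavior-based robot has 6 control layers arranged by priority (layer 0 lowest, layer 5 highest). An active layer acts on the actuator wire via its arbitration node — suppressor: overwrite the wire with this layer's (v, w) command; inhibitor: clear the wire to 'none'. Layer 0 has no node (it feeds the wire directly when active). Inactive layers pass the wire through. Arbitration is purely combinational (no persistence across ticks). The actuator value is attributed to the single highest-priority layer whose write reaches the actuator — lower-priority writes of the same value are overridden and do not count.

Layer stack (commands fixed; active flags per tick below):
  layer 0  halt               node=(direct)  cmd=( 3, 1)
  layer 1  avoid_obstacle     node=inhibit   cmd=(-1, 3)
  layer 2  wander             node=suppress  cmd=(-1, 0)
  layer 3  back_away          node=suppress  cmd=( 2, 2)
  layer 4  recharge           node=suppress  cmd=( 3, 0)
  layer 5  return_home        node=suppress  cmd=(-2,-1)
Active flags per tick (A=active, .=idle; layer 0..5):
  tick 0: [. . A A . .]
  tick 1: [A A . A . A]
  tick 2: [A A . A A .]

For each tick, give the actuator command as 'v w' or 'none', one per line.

2 2
-2 -1
3 0

tick 0:
  L0 halt: idle → wire = none
  L1 avoid_obstacle: idle → wire stays none
  L2 wander: active, suppressor → wire = (-1, 0)
  L3 back_away: active, suppressor → wire = (2, 2)
  L4 recharge: idle → wire stays (2, 2)
  L5 return_home: idle → wire stays (2, 2)
  actuator = (2, 2)
tick 1:
  L0 halt: active, feeds wire = (3, 1)
  L1 avoid_obstacle: active, inhibitor → wire = none
  L2 wander: idle → wire stays none
  L3 back_away: active, suppressor → wire = (2, 2)
  L4 recharge: idle → wire stays (2, 2)
  L5 return_home: active, suppressor → wire = (-2, -1)
  actuator = (-2, -1)
tick 2:
  L0 halt: active, feeds wire = (3, 1)
  L1 avoid_obstacle: active, inhibitor → wire = none
  L2 wander: idle → wire stays none
  L3 back_away: active, suppressor → wire = (2, 2)
  L4 recharge: active, suppressor → wire = (3, 0)
  L5 return_home: idle → wire stays (3, 0)
  actuator = (3, 0)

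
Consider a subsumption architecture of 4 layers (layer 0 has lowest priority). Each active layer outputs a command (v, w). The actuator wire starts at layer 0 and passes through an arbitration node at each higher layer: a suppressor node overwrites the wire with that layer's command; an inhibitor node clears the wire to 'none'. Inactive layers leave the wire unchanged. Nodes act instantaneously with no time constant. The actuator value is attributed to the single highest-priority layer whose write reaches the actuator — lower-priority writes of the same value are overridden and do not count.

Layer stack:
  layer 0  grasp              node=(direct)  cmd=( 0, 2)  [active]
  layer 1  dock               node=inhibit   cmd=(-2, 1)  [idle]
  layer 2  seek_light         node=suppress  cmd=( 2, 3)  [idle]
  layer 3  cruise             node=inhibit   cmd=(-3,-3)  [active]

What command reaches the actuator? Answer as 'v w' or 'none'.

L0 grasp: active, feeds wire = (0, 2)
L1 dock: idle → wire stays (0, 2)
L2 seek_light: idle → wire stays (0, 2)
L3 cruise: active, inhibitor → wire = none
actuator = none

none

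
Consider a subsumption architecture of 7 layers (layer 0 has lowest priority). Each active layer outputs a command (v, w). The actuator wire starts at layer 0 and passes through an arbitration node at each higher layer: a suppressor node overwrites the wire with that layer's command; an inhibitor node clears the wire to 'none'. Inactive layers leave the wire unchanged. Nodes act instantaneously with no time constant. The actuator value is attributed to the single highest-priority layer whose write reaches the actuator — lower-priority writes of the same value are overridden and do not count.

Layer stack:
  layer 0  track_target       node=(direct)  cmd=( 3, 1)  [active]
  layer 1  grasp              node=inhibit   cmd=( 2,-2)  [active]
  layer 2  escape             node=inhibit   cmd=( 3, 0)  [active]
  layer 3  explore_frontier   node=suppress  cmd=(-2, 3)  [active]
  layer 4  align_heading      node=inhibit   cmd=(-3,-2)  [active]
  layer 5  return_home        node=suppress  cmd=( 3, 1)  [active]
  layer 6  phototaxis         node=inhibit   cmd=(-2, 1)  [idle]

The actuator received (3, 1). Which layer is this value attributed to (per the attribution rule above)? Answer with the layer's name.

return_home

L0 track_target: active, feeds wire = (3, 1)
L1 grasp: active, inhibitor → wire = none
L2 escape: active, inhibitor → wire = none
L3 explore_frontier: active, suppressor → wire = (-2, 3)
L4 align_heading: active, inhibitor → wire = none
L5 return_home: active, suppressor → wire = (3, 1)
L6 phototaxis: idle → wire stays (3, 1)
actuator = (3, 1)
last writer: layer 5 = return_home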